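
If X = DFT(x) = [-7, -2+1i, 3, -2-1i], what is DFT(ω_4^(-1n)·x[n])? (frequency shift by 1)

Modulation property: DFT(ω_4^(-1n)·x[n]) = X[(k-1) mod 4], so circularly shift X by 1 positions.

X[k-1] = [-2-1i, -7, -2+1i, 3]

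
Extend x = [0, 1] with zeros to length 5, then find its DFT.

Original 2-point DFT: [1, -1]
Zero-padded 5-point DFT provides frequency interpolation.

DFT_5([x, 0, ...]) = [1, 0.3090-0.9511i, -0.8090-0.5878i, -0.8090+0.5878i, 0.3090+0.9511i]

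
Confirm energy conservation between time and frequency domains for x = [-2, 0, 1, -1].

Time domain:
Σ|x[n]|² = |-2|² + |0|² + |1|² + |-1|² = 6.0000

Frequency domain:
(1/4)Σ|X[k]|² = (1/4)(|-2|² + |-3-1i|² + |0|² + |-3+1i|²) = (1/4)·24.0000 = 6.0000

Both sides agree, confirming Parseval's theorem.

Σ|x[n]|² = (1/N)Σ|X[k]|² = 6.0000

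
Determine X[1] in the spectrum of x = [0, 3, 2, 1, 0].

X[1] = Σ(n=0 to 4) x[n] · ω_5^(1n) where ω_5 = e^(-2πi/5)
= (0)·ω_5^0 + (3)·ω_5^1 + (2)·ω_5^2 + (1)·ω_5^3 + (0)·ω_5^4

X[1] = -1.5000-3.4410i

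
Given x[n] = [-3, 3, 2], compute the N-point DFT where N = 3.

X[k] = Σ(n=0 to 2) x[n] · ω_3^(nk)
where ω_3 = e^(-2πi/3)

Computing each X[k]:
X[0] = 2
X[1] = -5.5000-0.8660i
X[2] = -5.5000+0.8660i

X = [2, -5.5000-0.8660i, -5.5000+0.8660i]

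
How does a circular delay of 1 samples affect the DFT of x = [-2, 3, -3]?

Time shift by 1: X_shifted[k] = ω_3^(1k) · X[k]
Shifted x = [-3, -2, 3]

DFT(x[n-1]) = [-2, -3.5000+4.3301i, -3.5000-4.3301i]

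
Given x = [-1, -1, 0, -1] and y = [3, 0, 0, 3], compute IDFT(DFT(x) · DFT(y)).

(x ⊛ y)[n] = Σ(m=0 to 3) x[m] · y[(n-m) mod 4]

Computing each output sample:
(x ⊛ y)[0] = -6
(x ⊛ y)[1] = -3
(x ⊛ y)[2] = -3
(x ⊛ y)[3] = -6

x ⊛ y = [-6, -3, -3, -6]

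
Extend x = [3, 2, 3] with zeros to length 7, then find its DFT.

Original 3-point DFT: [8, 0.5000+0.8660i, 0.5000-0.8660i]
Zero-padded 7-point DFT provides frequency interpolation.

DFT_7([x, 0, ...]) = [8, 3.5794-4.4884i, -0.1479-0.6482i, 3.0685+1.4777i, 3.0685-1.4777i, -0.1479+0.6482i, 3.5794+4.4884i]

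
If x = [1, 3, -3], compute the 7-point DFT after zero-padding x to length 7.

Original 3-point DFT: [1, 1.0000-5.1962i, 1.0000+5.1962i]
Zero-padded 7-point DFT provides frequency interpolation.

DFT_7([x, 0, ...]) = [1, 3.5380+0.5793i, 3.0353-4.2264i, -3.5734-3.6471i, -3.5734+3.6471i, 3.0353+4.2264i, 3.5380-0.5793i]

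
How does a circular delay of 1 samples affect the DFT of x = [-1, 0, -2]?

Time shift by 1: X_shifted[k] = ω_3^(1k) · X[k]
Shifted x = [-2, -1, 0]

DFT(x[n-1]) = [-3, -1.5000+0.8660i, -1.5000-0.8660i]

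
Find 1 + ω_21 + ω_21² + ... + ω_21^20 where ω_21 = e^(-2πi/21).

Sum of all nth roots of unity equals 0 for n > 1 (geometric series with r ≠ 1).

0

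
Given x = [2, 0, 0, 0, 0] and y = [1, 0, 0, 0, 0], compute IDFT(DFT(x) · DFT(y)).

(x ⊛ y)[n] = Σ(m=0 to 4) x[m] · y[(n-m) mod 5]

Computing each output sample:
(x ⊛ y)[0] = 2
(x ⊛ y)[1] = 0
(x ⊛ y)[2] = 0
(x ⊛ y)[3] = 0
(x ⊛ y)[4] = 0

x ⊛ y = [2, 0, 0, 0, 0]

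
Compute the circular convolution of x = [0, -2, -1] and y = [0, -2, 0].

(x ⊛ y)[n] = Σ(m=0 to 2) x[m] · y[(n-m) mod 3]

Computing each output sample:
(x ⊛ y)[0] = 2
(x ⊛ y)[1] = 0
(x ⊛ y)[2] = 4

x ⊛ y = [2, 0, 4]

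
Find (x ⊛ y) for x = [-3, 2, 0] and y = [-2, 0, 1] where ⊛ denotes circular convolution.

(x ⊛ y)[n] = Σ(m=0 to 2) x[m] · y[(n-m) mod 3]

Computing each output sample:
(x ⊛ y)[0] = 8
(x ⊛ y)[1] = -4
(x ⊛ y)[2] = -3

x ⊛ y = [8, -4, -3]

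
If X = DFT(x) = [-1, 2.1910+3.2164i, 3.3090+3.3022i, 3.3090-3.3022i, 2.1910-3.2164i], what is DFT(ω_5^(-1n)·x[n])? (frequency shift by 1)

Modulation property: DFT(ω_5^(-1n)·x[n]) = X[(k-1) mod 5], so circularly shift X by 1 positions.

X[k-1] = [2.1910-3.2164i, -1, 2.1910+3.2164i, 3.3090+3.3022i, 3.3090-3.3022i]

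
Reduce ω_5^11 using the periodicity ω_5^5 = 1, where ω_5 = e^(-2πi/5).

Since ω_5^5 = 1, powers reduce modulo 5.
11 mod 5 = 1
So ω_5^11 = ω_5^1 = e^(-2πi·1/5)

ω_5^11 = ω_5^1 = 0.3090-0.9511i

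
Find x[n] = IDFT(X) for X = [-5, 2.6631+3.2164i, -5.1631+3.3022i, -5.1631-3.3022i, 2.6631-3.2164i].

x[n] = (1/5) Σ(k=0 to 4) X[k] · e^(2πikn/5)

Computing each x[n]:
x[0] = -2
x[1] = -1
x[2] = -2
x[3] = -3
x[4] = 3

x = [-2, -1, -2, -3, 3]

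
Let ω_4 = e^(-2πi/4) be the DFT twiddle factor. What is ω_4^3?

ω_4^3 = e^(-2πi·3/4)
= cos(-2π·3/4) + i·sin(-2π·3/4)
= cos(-6π/4) + i·sin(-6π/4)

ω_4^3 = cos(-6π/4) + i·sin(-6π/4) = 1i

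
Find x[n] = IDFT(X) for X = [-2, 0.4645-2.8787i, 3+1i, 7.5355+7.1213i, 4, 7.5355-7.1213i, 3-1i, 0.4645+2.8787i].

x[n] = (1/8) Σ(k=0 to 7) X[k] · e^(2πikn/8)

Computing each x[n]:
x[0] = 3
x[1] = -3
x[2] = 2
x[3] = 0
x[4] = -1
x[5] = 1
x[6] = -3
x[7] = -1

x = [3, -3, 2, 0, -1, 1, -3, -1]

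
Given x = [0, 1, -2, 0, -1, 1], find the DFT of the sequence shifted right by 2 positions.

Time shift by 2: X_shifted[k] = ω_6^(2k) · X[k]
Shifted x = [-1, 1, 0, 1, -2, 0]

DFT(x[n-2]) = [-1, -0.5000-2.5981i, 0.5000+0.8660i, -5, 0.5000-0.8660i, -0.5000+2.5981i]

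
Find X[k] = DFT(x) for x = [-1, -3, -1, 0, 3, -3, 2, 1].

X[k] = Σ(n=0 to 7) x[n] · ω_8^(nk)
where ω_8 = e^(-2πi/8)

Computing each X[k]:
X[0] = -2
X[1] = -3.2929+3.7071i
X[2] = 1+7i
X[3] = -4.7071-2.2929i
X[4] = 8
X[5] = -4.7071+2.2929i
X[6] = 1-7i
X[7] = -3.2929-3.7071i

X = [-2, -3.2929+3.7071i, 1+7i, -4.7071-2.2929i, 8, -4.7071+2.2929i, 1-7i, -3.2929-3.7071i]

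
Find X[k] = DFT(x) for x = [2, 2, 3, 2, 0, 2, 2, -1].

X[k] = Σ(n=0 to 7) x[n] · ω_8^(nk)
where ω_8 = e^(-2πi/8)

Computing each X[k]:
X[0] = 12
X[1] = -0.1213-3.1213i
X[2] = -3-3i
X[3] = 4.1213-1.1213i
X[4] = 2
X[5] = 4.1213+1.1213i
X[6] = -3+3i
X[7] = -0.1213+3.1213i

X = [12, -0.1213-3.1213i, -3-3i, 4.1213-1.1213i, 2, 4.1213+1.1213i, -3+3i, -0.1213+3.1213i]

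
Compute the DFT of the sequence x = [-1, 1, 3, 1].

X[k] = Σ(n=0 to 3) x[n] · ω_4^(nk)
where ω_4 = e^(-2πi/4)

Computing each X[k]:
X[0] = 4
X[1] = -4
X[2] = 0
X[3] = -4

X = [4, -4, 0, -4]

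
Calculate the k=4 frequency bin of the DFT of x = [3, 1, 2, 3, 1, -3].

X[4] = Σ(n=0 to 5) x[n] · ω_6^(4n) where ω_6 = e^(-2πi/6)
= (3)·ω_6^0 + (1)·ω_6^4 + (2)·ω_6^8 + (3)·ω_6^12 + (1)·ω_6^16 + (-3)·ω_6^20

X[4] = 5.5000+2.5981i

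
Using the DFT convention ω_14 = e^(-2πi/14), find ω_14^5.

ω_14^5 = e^(-2πi·5/14)
= cos(-2π·5/14) + i·sin(-2π·5/14)
= cos(-10π/14) + i·sin(-10π/14)

ω_14^5 = cos(-10π/14) + i·sin(-10π/14) = -0.6235-0.7818i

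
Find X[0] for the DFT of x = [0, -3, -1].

X[0] = Σ(n=0 to 2) x[n] · ω_3^0 = Σ x[n]
= (0) + (-3) + (-1)

X[0] = -4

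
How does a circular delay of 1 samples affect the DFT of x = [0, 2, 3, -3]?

Time shift by 1: X_shifted[k] = ω_4^(1k) · X[k]
Shifted x = [-3, 0, 2, 3]

DFT(x[n-1]) = [2, -5+3i, -4, -5-3i]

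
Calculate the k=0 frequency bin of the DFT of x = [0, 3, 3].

X[0] = Σ(n=0 to 2) x[n] · ω_3^0 = Σ x[n]
= (0) + (3) + (3)

X[0] = 6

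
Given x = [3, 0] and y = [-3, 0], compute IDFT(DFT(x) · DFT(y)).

(x ⊛ y)[n] = Σ(m=0 to 1) x[m] · y[(n-m) mod 2]

Computing each output sample:
(x ⊛ y)[0] = -9
(x ⊛ y)[1] = 0

x ⊛ y = [-9, 0]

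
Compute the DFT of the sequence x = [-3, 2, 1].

X[k] = Σ(n=0 to 2) x[n] · ω_3^(nk)
where ω_3 = e^(-2πi/3)

Computing each X[k]:
X[0] = 0
X[1] = -4.5000-0.8660i
X[2] = -4.5000+0.8660i

X = [0, -4.5000-0.8660i, -4.5000+0.8660i]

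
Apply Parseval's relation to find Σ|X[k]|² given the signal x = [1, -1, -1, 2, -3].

Parseval: Σ|x[n]|² = (1/N)Σ|X[k]|², so Σ|X[k]|² = N·Σ|x[n]|² = 5·16.0000

Σ|X[k]|² = N·Σ|x[n]|² = 5·16.0000 = 80.0000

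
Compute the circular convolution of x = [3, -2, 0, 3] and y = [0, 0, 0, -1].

(x ⊛ y)[n] = Σ(m=0 to 3) x[m] · y[(n-m) mod 4]

Computing each output sample:
(x ⊛ y)[0] = 2
(x ⊛ y)[1] = 0
(x ⊛ y)[2] = -3
(x ⊛ y)[3] = -3

x ⊛ y = [2, 0, -3, -3]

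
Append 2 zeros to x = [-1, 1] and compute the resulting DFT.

Original 2-point DFT: [0, -2]
Zero-padded 4-point DFT provides frequency interpolation.

DFT_4([x, 0, ...]) = [0, -1-1i, -2, -1+1i]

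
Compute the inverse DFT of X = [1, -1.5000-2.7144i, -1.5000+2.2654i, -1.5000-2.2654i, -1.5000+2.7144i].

x[n] = (1/5) Σ(k=0 to 4) X[k] · e^(2πikn/5)

Computing each x[n]:
x[0] = -1
x[1] = 1
x[2] = 2
x[3] = -1
x[4] = 0

x = [-1, 1, 2, -1, 0]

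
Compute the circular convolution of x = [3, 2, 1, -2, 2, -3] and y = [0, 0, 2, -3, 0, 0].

(x ⊛ y)[n] = Σ(m=0 to 5) x[m] · y[(n-m) mod 6]

Computing each output sample:
(x ⊛ y)[0] = 10
(x ⊛ y)[1] = -12
(x ⊛ y)[2] = 15
(x ⊛ y)[3] = -5
(x ⊛ y)[4] = -4
(x ⊛ y)[5] = -7

x ⊛ y = [10, -12, 15, -5, -4, -7]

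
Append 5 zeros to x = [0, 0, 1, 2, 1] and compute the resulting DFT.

Original 5-point DFT: [4, -2.1180+1.5388i, 0.1180-0.3633i, 0.1180+0.3633i, -2.1180-1.5388i]
Zero-padded 10-point DFT provides frequency interpolation.

DFT_10([x, 0, ...]) = [4, -1.1180-3.4410i, -2.1180+1.5388i, 1.1180+0.8123i, 0.1180-0.3633i, 0, 0.1180+0.3633i, 1.1180-0.8123i, -2.1180-1.5388i, -1.1180+3.4410i]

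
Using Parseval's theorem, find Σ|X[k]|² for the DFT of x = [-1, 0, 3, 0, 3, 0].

Parseval: Σ|x[n]|² = (1/N)Σ|X[k]|², so Σ|X[k]|² = N·Σ|x[n]|² = 6·19.0000

Σ|X[k]|² = N·Σ|x[n]|² = 6·19.0000 = 114.0000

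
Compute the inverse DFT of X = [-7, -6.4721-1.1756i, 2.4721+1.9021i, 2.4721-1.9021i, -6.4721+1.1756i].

x[n] = (1/5) Σ(k=0 to 4) X[k] · e^(2πikn/5)

Computing each x[n]:
x[0] = -3
x[1] = -3
x[2] = 2
x[3] = 0
x[4] = -3

x = [-3, -3, 2, 0, -3]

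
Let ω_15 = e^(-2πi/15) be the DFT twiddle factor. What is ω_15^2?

ω_15^2 = e^(-2πi·2/15)
= cos(-2π·2/15) + i·sin(-2π·2/15)
= cos(-4π/15) + i·sin(-4π/15)

ω_15^2 = cos(-4π/15) + i·sin(-4π/15) = 0.6691-0.7431i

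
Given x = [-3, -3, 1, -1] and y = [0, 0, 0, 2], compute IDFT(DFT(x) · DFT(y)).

(x ⊛ y)[n] = Σ(m=0 to 3) x[m] · y[(n-m) mod 4]

Computing each output sample:
(x ⊛ y)[0] = -6
(x ⊛ y)[1] = 2
(x ⊛ y)[2] = -2
(x ⊛ y)[3] = -6

x ⊛ y = [-6, 2, -2, -6]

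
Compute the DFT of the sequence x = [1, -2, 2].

X[k] = Σ(n=0 to 2) x[n] · ω_3^(nk)
where ω_3 = e^(-2πi/3)

Computing each X[k]:
X[0] = 1
X[1] = 1.0000+3.4641i
X[2] = 1.0000-3.4641i

X = [1, 1.0000+3.4641i, 1.0000-3.4641i]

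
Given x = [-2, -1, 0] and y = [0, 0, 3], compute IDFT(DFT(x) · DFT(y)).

(x ⊛ y)[n] = Σ(m=0 to 2) x[m] · y[(n-m) mod 3]

Computing each output sample:
(x ⊛ y)[0] = -3
(x ⊛ y)[1] = 0
(x ⊛ y)[2] = -6

x ⊛ y = [-3, 0, -6]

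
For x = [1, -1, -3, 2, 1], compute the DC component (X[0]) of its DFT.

X[0] = Σ(n=0 to 4) x[n] · ω_5^0 = Σ x[n]
= (1) + (-1) + (-3) + (2) + (1)

X[0] = 0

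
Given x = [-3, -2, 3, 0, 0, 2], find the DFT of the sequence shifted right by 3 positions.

Time shift by 3: X_shifted[k] = ω_6^(3k) · X[k]
Shifted x = [0, 0, 2, -3, -2, 3]

DFT(x[n-3]) = [0, 4.5000-0.8660i, -4.5000+6.0622i, 0, -4.5000-6.0622i, 4.5000+0.8660i]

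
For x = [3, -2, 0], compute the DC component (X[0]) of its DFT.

X[0] = Σ(n=0 to 2) x[n] · ω_3^0 = Σ x[n]
= (3) + (-2) + (0)

X[0] = 1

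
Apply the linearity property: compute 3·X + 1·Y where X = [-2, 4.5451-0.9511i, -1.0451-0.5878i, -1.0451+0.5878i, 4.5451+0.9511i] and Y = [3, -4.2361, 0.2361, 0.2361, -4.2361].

By linearity: DFT(3x + 1y) = 3·DFT(x) + 1·DFT(y)
= 3·[-2, 4.5451-0.9511i, -1.0451-0.5878i, -1.0451+0.5878i, 4.5451+0.9511i] + 1·[3, -4.2361, 0.2361, 0.2361, -4.2361]

Computing element-wise:
Z[0] = 3·(-2) + 1·(3) = -3
Z[1] = 3·(4.5451-0.9511i) + 1·(-4.2361) = 9.3992-2.8533i
Z[2] = 3·(-1.0451-0.5878i) + 1·(0.2361) = -2.8992-1.7634i
Z[3] = 3·(-1.0451+0.5878i) + 1·(0.2361) = -2.8992+1.7634i
Z[4] = 3·(4.5451+0.9511i) + 1·(-4.2361) = 9.3992+2.8533i

DFT(3x + 1y) = 3·X + 1·Y = [-3, 9.3992-2.8533i, -2.8992-1.7634i, -2.8992+1.7634i, 9.3992+2.8533i]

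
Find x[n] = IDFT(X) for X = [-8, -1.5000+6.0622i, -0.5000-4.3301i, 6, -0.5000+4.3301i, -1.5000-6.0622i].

x[n] = (1/6) Σ(k=0 to 5) X[k] · e^(2πikn/6)

Computing each x[n]:
x[0] = -1
x[1] = -3
x[2] = -3
x[3] = -2
x[4] = 3
x[5] = -2

x = [-1, -3, -3, -2, 3, -2]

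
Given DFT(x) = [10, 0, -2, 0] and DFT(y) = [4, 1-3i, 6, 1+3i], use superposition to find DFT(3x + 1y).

By linearity: DFT(3x + 1y) = 3·DFT(x) + 1·DFT(y)
= 3·[10, 0, -2, 0] + 1·[4, 1-3i, 6, 1+3i]

Computing element-wise:
Z[0] = 3·(10) + 1·(4) = 34
Z[1] = 3·(0) + 1·(1-3i) = 1-3i
Z[2] = 3·(-2) + 1·(6) = 0
Z[3] = 3·(0) + 1·(1+3i) = 1+3i

DFT(3x + 1y) = 3·X + 1·Y = [34, 1-3i, 0, 1+3i]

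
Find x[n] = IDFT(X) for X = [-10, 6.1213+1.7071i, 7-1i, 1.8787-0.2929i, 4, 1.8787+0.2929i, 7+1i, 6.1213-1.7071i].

x[n] = (1/8) Σ(k=0 to 7) X[k] · e^(2πikn/8)

Computing each x[n]:
x[0] = 3
x[1] = -1
x[2] = -3
x[3] = -3
x[4] = -1
x[5] = -2
x[6] = -2
x[7] = -1

x = [3, -1, -3, -3, -1, -2, -2, -1]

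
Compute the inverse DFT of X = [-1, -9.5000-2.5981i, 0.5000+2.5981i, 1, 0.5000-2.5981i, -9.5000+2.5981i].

x[n] = (1/6) Σ(k=0 to 5) X[k] · e^(2πikn/6)

Computing each x[n]:
x[0] = -3
x[1] = -2
x[2] = 3
x[3] = 3
x[4] = 0
x[5] = -2

x = [-3, -2, 3, 3, 0, -2]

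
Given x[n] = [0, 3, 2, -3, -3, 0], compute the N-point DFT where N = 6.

X[k] = Σ(n=0 to 5) x[n] · ω_6^(nk)
where ω_6 = e^(-2πi/6)

Computing each X[k]:
X[0] = -1
X[1] = 5.0000-6.9282i
X[2] = -4.0000+1.7321i
X[3] = -1
X[4] = -4.0000-1.7321i
X[5] = 5.0000+6.9282i

X = [-1, 5.0000-6.9282i, -4.0000+1.7321i, -1, -4.0000-1.7321i, 5.0000+6.9282i]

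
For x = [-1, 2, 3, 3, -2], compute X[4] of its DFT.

X[4] = Σ(n=0 to 4) x[n] · ω_5^(4n) where ω_5 = e^(-2πi/5)
= (-1)·ω_5^0 + (2)·ω_5^4 + (3)·ω_5^8 + (3)·ω_5^12 + (-2)·ω_5^16

X[4] = -5.8541+3.8042i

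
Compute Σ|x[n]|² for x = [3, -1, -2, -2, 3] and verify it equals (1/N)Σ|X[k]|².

Time domain:
Σ|x[n]|² = |3|² + |-1|² + |-2|² + |-2|² + |3|² = 27.0000

Frequency domain:
(1/5)Σ|X[k]|² = (1/5)(|1|² + |6.8541+3.8042i|² + |0.1459+2.3511i|² + |0.1459-2.3511i|² + |6.8541-3.8042i|²) = (1/5)·135.0000 = 27.0000

Both sides agree, confirming Parseval's theorem.

Σ|x[n]|² = (1/N)Σ|X[k]|² = 27.0000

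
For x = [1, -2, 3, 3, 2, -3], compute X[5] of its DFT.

X[5] = Σ(n=0 to 5) x[n] · ω_6^(5n) where ω_6 = e^(-2πi/6)
= (1)·ω_6^0 + (-2)·ω_6^5 + (3)·ω_6^10 + (3)·ω_6^15 + (2)·ω_6^20 + (-3)·ω_6^25

X[5] = -7.0000+1.7321i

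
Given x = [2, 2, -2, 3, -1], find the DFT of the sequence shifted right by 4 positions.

Time shift by 4: X_shifted[k] = ω_5^(4k) · X[k]
Shifted x = [2, -2, 3, -1, 2]

DFT(x[n-4]) = [4, 0.3820+1.4531i, 2.6180+6.1554i, 2.6180-6.1554i, 0.3820-1.4531i]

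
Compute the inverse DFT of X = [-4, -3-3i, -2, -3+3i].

x[n] = (1/4) Σ(k=0 to 3) X[k] · e^(2πikn/4)

Computing each x[n]:
x[0] = -3
x[1] = 1
x[2] = 0
x[3] = -2

x = [-3, 1, 0, -2]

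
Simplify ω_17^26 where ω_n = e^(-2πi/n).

Since ω_17^17 = 1, powers reduce modulo 17.
26 mod 17 = 9
So ω_17^26 = ω_17^9 = e^(-2πi·9/17)

ω_17^26 = ω_17^9 = -0.9830+0.1837i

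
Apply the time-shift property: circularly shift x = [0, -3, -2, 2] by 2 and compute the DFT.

Time shift by 2: X_shifted[k] = ω_4^(2k) · X[k]
Shifted x = [-2, 2, 0, -3]

DFT(x[n-2]) = [-3, -2-5i, -1, -2+5i]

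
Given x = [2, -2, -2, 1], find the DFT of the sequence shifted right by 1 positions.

Time shift by 1: X_shifted[k] = ω_4^(1k) · X[k]
Shifted x = [1, 2, -2, -2]

DFT(x[n-1]) = [-1, 3-4i, -1, 3+4i]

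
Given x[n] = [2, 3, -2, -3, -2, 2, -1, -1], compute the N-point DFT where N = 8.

X[k] = Σ(n=0 to 7) x[n] · ω_8^(nk)
where ω_8 = e^(-2πi/8)

Computing each X[k]:
X[0] = -2
X[1] = 6.1213+1.7071i
X[2] = 3-9i
X[3] = 1.8787-0.2929i
X[4] = -4
X[5] = 1.8787+0.2929i
X[6] = 3+9i
X[7] = 6.1213-1.7071i

X = [-2, 6.1213+1.7071i, 3-9i, 1.8787-0.2929i, -4, 1.8787+0.2929i, 3+9i, 6.1213-1.7071i]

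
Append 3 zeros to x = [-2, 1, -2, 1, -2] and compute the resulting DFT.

Original 5-point DFT: [-4, -1.5000-1.0898i, -1.5000-4.6165i, -1.5000+4.6165i, -1.5000+1.0898i]
Zero-padded 8-point DFT provides frequency interpolation.

DFT_8([x, 0, ...]) = [-4, 0.5858i, -2, -3.4142i, -8, 3.4142i, -2, -0.5858i]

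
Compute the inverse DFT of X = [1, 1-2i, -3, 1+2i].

x[n] = (1/4) Σ(k=0 to 3) X[k] · e^(2πikn/4)

Computing each x[n]:
x[0] = 0
x[1] = 2
x[2] = -1
x[3] = 0

x = [0, 2, -1, 0]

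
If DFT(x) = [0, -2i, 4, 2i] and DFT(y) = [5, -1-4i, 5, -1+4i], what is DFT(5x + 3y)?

By linearity: DFT(5x + 3y) = 5·DFT(x) + 3·DFT(y)
= 5·[0, -2i, 4, 2i] + 3·[5, -1-4i, 5, -1+4i]

Computing element-wise:
Z[0] = 5·(0) + 3·(5) = 15
Z[1] = 5·(-2i) + 3·(-1-4i) = -3-22i
Z[2] = 5·(4) + 3·(5) = 35
Z[3] = 5·(2i) + 3·(-1+4i) = -3+22i

DFT(5x + 3y) = 5·X + 3·Y = [15, -3-22i, 35, -3+22i]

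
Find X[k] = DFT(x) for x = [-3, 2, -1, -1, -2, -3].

X[k] = Σ(n=0 to 5) x[n] · ω_6^(nk)
where ω_6 = e^(-2πi/6)

Computing each X[k]:
X[0] = -8
X[1] = -1.0000-5.1962i
X[2] = -2.0000-3.4641i
X[3] = -4
X[4] = -2.0000+3.4641i
X[5] = -1.0000+5.1962i

X = [-8, -1.0000-5.1962i, -2.0000-3.4641i, -4, -2.0000+3.4641i, -1.0000+5.1962i]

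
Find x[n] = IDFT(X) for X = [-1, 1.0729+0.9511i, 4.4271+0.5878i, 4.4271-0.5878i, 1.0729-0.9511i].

x[n] = (1/5) Σ(k=0 to 4) X[k] · e^(2πikn/5)

Computing each x[n]:
x[0] = 2
x[1] = -2
x[2] = 0
x[3] = 0
x[4] = -1

x = [2, -2, 0, 0, -1]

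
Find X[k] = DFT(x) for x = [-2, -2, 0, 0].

X[k] = Σ(n=0 to 3) x[n] · ω_4^(nk)
where ω_4 = e^(-2πi/4)

Computing each X[k]:
X[0] = -4
X[1] = -2+2i
X[2] = 0
X[3] = -2-2i

X = [-4, -2+2i, 0, -2-2i]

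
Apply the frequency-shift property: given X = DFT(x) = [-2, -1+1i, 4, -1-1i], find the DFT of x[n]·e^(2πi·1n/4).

Modulation property: DFT(ω_4^(-1n)·x[n]) = X[(k-1) mod 4], so circularly shift X by 1 positions.

X[k-1] = [-1-1i, -2, -1+1i, 4]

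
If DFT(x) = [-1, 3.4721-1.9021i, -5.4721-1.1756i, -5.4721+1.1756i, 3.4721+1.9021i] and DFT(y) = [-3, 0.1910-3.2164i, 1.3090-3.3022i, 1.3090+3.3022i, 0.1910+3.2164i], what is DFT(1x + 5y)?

By linearity: DFT(1x + 5y) = 1·DFT(x) + 5·DFT(y)
= 1·[-1, 3.4721-1.9021i, -5.4721-1.1756i, -5.4721+1.1756i, 3.4721+1.9021i] + 5·[-3, 0.1910-3.2164i, 1.3090-3.3022i, 1.3090+3.3022i, 0.1910+3.2164i]

Computing element-wise:
Z[0] = 1·(-1) + 5·(-3) = -16
Z[1] = 1·(3.4721-1.9021i) + 5·(0.1910-3.2164i) = 4.4271-17.9841i
Z[2] = 1·(-5.4721-1.1756i) + 5·(1.3090-3.3022i) = 1.0729-17.6866i
Z[3] = 1·(-5.4721+1.1756i) + 5·(1.3090+3.3022i) = 1.0729+17.6866i
Z[4] = 1·(3.4721+1.9021i) + 5·(0.1910+3.2164i) = 4.4271+17.9841i

DFT(1x + 5y) = 1·X + 5·Y = [-16, 4.4271-17.9841i, 1.0729-17.6866i, 1.0729+17.6866i, 4.4271+17.9841i]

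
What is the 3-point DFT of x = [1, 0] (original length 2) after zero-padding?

Original 2-point DFT: [1, 1]
Zero-padded 3-point DFT provides frequency interpolation.

DFT_3([x, 0, ...]) = [1, 1, 1]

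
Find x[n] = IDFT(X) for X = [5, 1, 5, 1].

x[n] = (1/4) Σ(k=0 to 3) X[k] · e^(2πikn/4)

Computing each x[n]:
x[0] = 3
x[1] = 0
x[2] = 2
x[3] = 0

x = [3, 0, 2, 0]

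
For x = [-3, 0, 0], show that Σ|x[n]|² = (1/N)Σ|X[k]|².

Time domain:
Σ|x[n]|² = |-3|² + |0|² + |0|² = 9.0000

Frequency domain:
(1/3)Σ|X[k]|² = (1/3)(|-3|² + |-3|² + |-3|²) = (1/3)·27.0000 = 9.0000

Both sides agree, confirming Parseval's theorem.

Σ|x[n]|² = (1/N)Σ|X[k]|² = 9.0000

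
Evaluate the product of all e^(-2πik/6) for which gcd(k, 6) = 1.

The primitive 6th roots of unity are ω_6^k for k coprime to 6: k ∈ {1, 5}
Their product equals the constant term of the cyclotomic polynomial Φ_6(x) up to sign.
For n ≥ 3, the product of all primitive nth roots of unity is 1. (For n=1 it is 1; for n=2 it is -1.)

1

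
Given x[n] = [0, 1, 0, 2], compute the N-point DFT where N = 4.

X[k] = Σ(n=0 to 3) x[n] · ω_4^(nk)
where ω_4 = e^(-2πi/4)

Computing each X[k]:
X[0] = 3
X[1] = 1i
X[2] = -3
X[3] = -1i

X = [3, 1i, -3, -1i]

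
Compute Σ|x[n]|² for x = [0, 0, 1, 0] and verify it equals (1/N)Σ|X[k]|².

Time domain:
Σ|x[n]|² = |0|² + |0|² + |1|² + |0|² = 1.0000

Frequency domain:
(1/4)Σ|X[k]|² = (1/4)(|1|² + |-1|² + |1|² + |-1|²) = (1/4)·4.0000 = 1.0000

Both sides agree, confirming Parseval's theorem.

Σ|x[n]|² = (1/N)Σ|X[k]|² = 1.0000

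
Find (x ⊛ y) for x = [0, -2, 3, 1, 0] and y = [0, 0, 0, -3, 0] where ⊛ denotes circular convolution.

(x ⊛ y)[n] = Σ(m=0 to 4) x[m] · y[(n-m) mod 5]

Computing each output sample:
(x ⊛ y)[0] = -9
(x ⊛ y)[1] = -3
(x ⊛ y)[2] = 0
(x ⊛ y)[3] = 0
(x ⊛ y)[4] = 6

x ⊛ y = [-9, -3, 0, 0, 6]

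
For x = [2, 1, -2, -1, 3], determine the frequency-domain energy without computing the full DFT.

Parseval: Σ|x[n]|² = (1/N)Σ|X[k]|², so Σ|X[k]|² = N·Σ|x[n]|² = 5·19.0000

Σ|X[k]|² = N·Σ|x[n]|² = 5·19.0000 = 95.0000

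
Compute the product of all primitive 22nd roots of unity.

The primitive 22nd roots of unity are ω_22^k for k coprime to 22: k ∈ {1, 3, 5, 7, 9, 13, 15, 17, 19, 21}
Their product equals the constant term of the cyclotomic polynomial Φ_22(x) up to sign.
For n ≥ 3, the product of all primitive nth roots of unity is 1. (For n=1 it is 1; for n=2 it is -1.)

1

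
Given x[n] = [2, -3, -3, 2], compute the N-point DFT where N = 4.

X[k] = Σ(n=0 to 3) x[n] · ω_4^(nk)
where ω_4 = e^(-2πi/4)

Computing each X[k]:
X[0] = -2
X[1] = 5+5i
X[2] = 0
X[3] = 5-5i

X = [-2, 5+5i, 0, 5-5i]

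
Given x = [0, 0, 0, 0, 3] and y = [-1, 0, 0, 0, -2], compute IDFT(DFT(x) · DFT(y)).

(x ⊛ y)[n] = Σ(m=0 to 4) x[m] · y[(n-m) mod 5]

Computing each output sample:
(x ⊛ y)[0] = 0
(x ⊛ y)[1] = 0
(x ⊛ y)[2] = 0
(x ⊛ y)[3] = -6
(x ⊛ y)[4] = -3

x ⊛ y = [0, 0, 0, -6, -3]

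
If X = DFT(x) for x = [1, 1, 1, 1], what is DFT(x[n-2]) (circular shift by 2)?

Time shift by 2: X_shifted[k] = ω_4^(2k) · X[k]
Shifted x = [1, 1, 1, 1]

DFT(x[n-2]) = [4, 0, 0, 0]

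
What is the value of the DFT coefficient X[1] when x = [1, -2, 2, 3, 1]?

X[1] = Σ(n=0 to 4) x[n] · ω_5^(1n) where ω_5 = e^(-2πi/5)
= (1)·ω_5^0 + (-2)·ω_5^1 + (2)·ω_5^2 + (3)·ω_5^3 + (1)·ω_5^4

X[1] = -3.3541+3.4410i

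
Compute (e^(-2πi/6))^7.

Since ω_6^6 = 1, powers reduce modulo 6.
7 mod 6 = 1
So ω_6^7 = ω_6^1 = e^(-2πi·1/6)

ω_6^7 = ω_6^1 = 0.5000-0.8660i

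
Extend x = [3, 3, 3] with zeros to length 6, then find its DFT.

Original 3-point DFT: [9, 0, 0]
Zero-padded 6-point DFT provides frequency interpolation.

DFT_6([x, 0, ...]) = [9, 3.0000-5.1962i, 0, 3, 0, 3.0000+5.1962i]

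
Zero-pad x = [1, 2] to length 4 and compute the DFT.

Original 2-point DFT: [3, -1]
Zero-padded 4-point DFT provides frequency interpolation.

DFT_4([x, 0, ...]) = [3, 1-2i, -1, 1+2i]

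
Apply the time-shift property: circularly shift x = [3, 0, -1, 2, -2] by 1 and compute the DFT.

Time shift by 1: X_shifted[k] = ω_5^(1k) · X[k]
Shifted x = [-2, 3, 0, -1, 2]

DFT(x[n-1]) = [2, 0.3541-1.5388i, -6.3541+0.3633i, -6.3541-0.3633i, 0.3541+1.5388i]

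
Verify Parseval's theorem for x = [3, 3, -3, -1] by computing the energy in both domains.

Time domain:
Σ|x[n]|² = |3|² + |3|² + |-3|² + |-1|² = 28.0000

Frequency domain:
(1/4)Σ|X[k]|² = (1/4)(|2|² + |6-4i|² + |-2|² + |6+4i|²) = (1/4)·112.0000 = 28.0000

Both sides agree, confirming Parseval's theorem.

Σ|x[n]|² = (1/N)Σ|X[k]|² = 28.0000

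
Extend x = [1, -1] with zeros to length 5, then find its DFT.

Original 2-point DFT: [0, 2]
Zero-padded 5-point DFT provides frequency interpolation.

DFT_5([x, 0, ...]) = [0, 0.6910+0.9511i, 1.8090+0.5878i, 1.8090-0.5878i, 0.6910-0.9511i]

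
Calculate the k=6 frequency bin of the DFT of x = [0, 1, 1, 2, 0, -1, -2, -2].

X[6] = Σ(n=0 to 7) x[n] · ω_8^(6n) where ω_8 = e^(-2πi/8)
= (0)·ω_8^0 + (1)·ω_8^6 + (1)·ω_8^12 + (2)·ω_8^18 + (0)·ω_8^24 + (-1)·ω_8^30 + (-2)·ω_8^36 + (-2)·ω_8^42

X[6] = 1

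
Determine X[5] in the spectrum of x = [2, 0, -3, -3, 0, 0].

X[5] = Σ(n=0 to 5) x[n] · ω_6^(5n) where ω_6 = e^(-2πi/6)
= (2)·ω_6^0 + (0)·ω_6^5 + (-3)·ω_6^10 + (-3)·ω_6^15 + (0)·ω_6^20 + (0)·ω_6^25

X[5] = 6.5000-2.5981i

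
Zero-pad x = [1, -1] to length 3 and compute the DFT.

Original 2-point DFT: [0, 2]
Zero-padded 3-point DFT provides frequency interpolation.

DFT_3([x, 0, ...]) = [0, 1.5000+0.8660i, 1.5000-0.8660i]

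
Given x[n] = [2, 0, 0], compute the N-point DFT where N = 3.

X[k] = Σ(n=0 to 2) x[n] · ω_3^(nk)
where ω_3 = e^(-2πi/3)

Computing each X[k]:
X[0] = 2
X[1] = 2
X[2] = 2

X = [2, 2, 2]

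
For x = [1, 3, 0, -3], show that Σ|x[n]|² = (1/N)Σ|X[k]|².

Time domain:
Σ|x[n]|² = |1|² + |3|² + |0|² + |-3|² = 19.0000

Frequency domain:
(1/4)Σ|X[k]|² = (1/4)(|1|² + |1-6i|² + |1|² + |1+6i|²) = (1/4)·76.0000 = 19.0000

Both sides agree, confirming Parseval's theorem.

Σ|x[n]|² = (1/N)Σ|X[k]|² = 19.0000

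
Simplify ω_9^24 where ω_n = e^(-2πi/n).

Since ω_9^9 = 1, powers reduce modulo 9.
24 mod 9 = 6
So ω_9^24 = ω_9^6 = e^(-2πi·6/9)

ω_9^24 = ω_9^6 = -0.5000+0.8660i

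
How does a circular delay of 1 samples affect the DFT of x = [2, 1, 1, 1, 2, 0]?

Time shift by 1: X_shifted[k] = ω_6^(1k) · X[k]
Shifted x = [0, 2, 1, 1, 1, 2]

DFT(x[n-1]) = [7, 0, -2, -3, -2, 0]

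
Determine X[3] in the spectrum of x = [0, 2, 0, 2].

X[3] = Σ(n=0 to 3) x[n] · ω_4^(3n) where ω_4 = e^(-2πi/4)
= (0)·ω_4^0 + (2)·ω_4^3 + (0)·ω_4^6 + (2)·ω_4^9

X[3] = 0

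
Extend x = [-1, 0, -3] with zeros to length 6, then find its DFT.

Original 3-point DFT: [-4, 0.5000-2.5981i, 0.5000+2.5981i]
Zero-padded 6-point DFT provides frequency interpolation.

DFT_6([x, 0, ...]) = [-4, 0.5000+2.5981i, 0.5000-2.5981i, -4, 0.5000+2.5981i, 0.5000-2.5981i]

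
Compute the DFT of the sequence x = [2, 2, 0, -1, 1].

X[k] = Σ(n=0 to 4) x[n] · ω_5^(nk)
where ω_5 = e^(-2πi/5)

Computing each X[k]:
X[0] = 4
X[1] = 3.7361-1.5388i
X[2] = -0.7361+0.3633i
X[3] = -0.7361-0.3633i
X[4] = 3.7361+1.5388i

X = [4, 3.7361-1.5388i, -0.7361+0.3633i, -0.7361-0.3633i, 3.7361+1.5388i]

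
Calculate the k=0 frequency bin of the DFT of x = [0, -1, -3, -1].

X[0] = Σ(n=0 to 3) x[n] · ω_4^0 = Σ x[n]
= (0) + (-1) + (-3) + (-1)

X[0] = -5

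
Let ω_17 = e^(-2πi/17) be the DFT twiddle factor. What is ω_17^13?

ω_17^13 = e^(-2πi·13/17)
= cos(-2π·13/17) + i·sin(-2π·13/17)
= cos(-26π/17) + i·sin(-26π/17)

ω_17^13 = cos(-26π/17) + i·sin(-26π/17) = 0.0923+0.9957i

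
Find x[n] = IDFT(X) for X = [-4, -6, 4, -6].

x[n] = (1/4) Σ(k=0 to 3) X[k] · e^(2πikn/4)

Computing each x[n]:
x[0] = -3
x[1] = -2
x[2] = 3
x[3] = -2

x = [-3, -2, 3, -2]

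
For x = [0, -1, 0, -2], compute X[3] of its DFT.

X[3] = Σ(n=0 to 3) x[n] · ω_4^(3n) where ω_4 = e^(-2πi/4)
= (0)·ω_4^0 + (-1)·ω_4^3 + (0)·ω_4^6 + (-2)·ω_4^9

X[3] = 1i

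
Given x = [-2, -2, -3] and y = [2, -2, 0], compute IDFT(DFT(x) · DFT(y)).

(x ⊛ y)[n] = Σ(m=0 to 2) x[m] · y[(n-m) mod 3]

Computing each output sample:
(x ⊛ y)[0] = 2
(x ⊛ y)[1] = 0
(x ⊛ y)[2] = -2

x ⊛ y = [2, 0, -2]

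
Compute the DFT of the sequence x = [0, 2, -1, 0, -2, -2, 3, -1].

X[k] = Σ(n=0 to 7) x[n] · ω_8^(nk)
where ω_8 = e^(-2πi/8)

Computing each X[k]:
X[0] = -1
X[1] = 4.1213+0.4645i
X[2] = -4-1i
X[3] = -0.1213-7.5355i
X[4] = 1
X[5] = -0.1213+7.5355i
X[6] = -4+1i
X[7] = 4.1213-0.4645i

X = [-1, 4.1213+0.4645i, -4-1i, -0.1213-7.5355i, 1, -0.1213+7.5355i, -4+1i, 4.1213-0.4645i]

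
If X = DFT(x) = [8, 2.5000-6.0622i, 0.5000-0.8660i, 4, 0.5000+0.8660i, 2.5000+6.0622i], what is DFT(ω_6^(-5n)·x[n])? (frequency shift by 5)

Modulation property: DFT(ω_6^(-5n)·x[n]) = X[(k-5) mod 6], so circularly shift X by 5 positions.

X[k-5] = [2.5000-6.0622i, 0.5000-0.8660i, 4, 0.5000+0.8660i, 2.5000+6.0622i, 8]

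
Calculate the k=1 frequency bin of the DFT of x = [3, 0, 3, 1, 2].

X[1] = Σ(n=0 to 4) x[n] · ω_5^(1n) where ω_5 = e^(-2πi/5)
= (3)·ω_5^0 + (0)·ω_5^1 + (3)·ω_5^2 + (1)·ω_5^3 + (2)·ω_5^4

X[1] = 0.3820+0.7265i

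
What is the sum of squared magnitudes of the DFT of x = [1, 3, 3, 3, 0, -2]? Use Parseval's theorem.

Parseval: Σ|x[n]|² = (1/N)Σ|X[k]|², so Σ|X[k]|² = N·Σ|x[n]|² = 6·32.0000

Σ|X[k]|² = N·Σ|x[n]|² = 6·32.0000 = 192.0000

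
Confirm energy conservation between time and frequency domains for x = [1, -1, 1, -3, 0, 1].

Time domain:
Σ|x[n]|² = |1|² + |-1|² + |1|² + |-3|² + |0|² + |1|² = 13.0000

Frequency domain:
(1/6)Σ|X[k]|² = (1/6)(|-1|² + |3.5000+0.8660i|² + |-2.5000+2.5981i|² + |5|² + |-2.5000-2.5981i|² + |3.5000-0.8660i|²) = (1/6)·78.0000 = 13.0000

Both sides agree, confirming Parseval's theorem.

Σ|x[n]|² = (1/N)Σ|X[k]|² = 13.0000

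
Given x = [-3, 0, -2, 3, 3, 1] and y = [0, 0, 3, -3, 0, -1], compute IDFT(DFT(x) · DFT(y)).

(x ⊛ y)[n] = Σ(m=0 to 5) x[m] · y[(n-m) mod 6]

Computing each output sample:
(x ⊛ y)[0] = 0
(x ⊛ y)[1] = -4
(x ⊛ y)[2] = -15
(x ⊛ y)[3] = 6
(x ⊛ y)[4] = -7
(x ⊛ y)[5] = 18

x ⊛ y = [0, -4, -15, 6, -7, 18]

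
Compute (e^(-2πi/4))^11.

Since ω_4^4 = 1, powers reduce modulo 4.
11 mod 4 = 3
So ω_4^11 = ω_4^3 = e^(-2πi·3/4)

ω_4^11 = ω_4^3 = 1i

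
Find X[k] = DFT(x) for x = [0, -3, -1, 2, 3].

X[k] = Σ(n=0 to 4) x[n] · ω_5^(nk)
where ω_5 = e^(-2πi/5)

Computing each X[k]:
X[0] = 1
X[1] = -0.8090+7.4697i
X[2] = 0.3090+0.6735i
X[3] = 0.3090-0.6735i
X[4] = -0.8090-7.4697i

X = [1, -0.8090+7.4697i, 0.3090+0.6735i, 0.3090-0.6735i, -0.8090-7.4697i]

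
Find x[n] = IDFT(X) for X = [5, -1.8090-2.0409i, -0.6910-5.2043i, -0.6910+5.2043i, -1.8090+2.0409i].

x[n] = (1/5) Σ(k=0 to 4) X[k] · e^(2πikn/5)

Computing each x[n]:
x[0] = 0
x[1] = 3
x[2] = 0
x[3] = 3
x[4] = -1

x = [0, 3, 0, 3, -1]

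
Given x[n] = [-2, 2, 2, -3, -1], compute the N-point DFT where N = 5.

X[k] = Σ(n=0 to 4) x[n] · ω_5^(nk)
where ω_5 = e^(-2πi/5)

Computing each X[k]:
X[0] = -2
X[1] = -0.8820-5.7921i
X[2] = -3.1180+2.9919i
X[3] = -3.1180-2.9919i
X[4] = -0.8820+5.7921i

X = [-2, -0.8820-5.7921i, -3.1180+2.9919i, -3.1180-2.9919i, -0.8820+5.7921i]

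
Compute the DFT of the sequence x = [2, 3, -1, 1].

X[k] = Σ(n=0 to 3) x[n] · ω_4^(nk)
where ω_4 = e^(-2πi/4)

Computing each X[k]:
X[0] = 5
X[1] = 3-2i
X[2] = -3
X[3] = 3+2i

X = [5, 3-2i, -3, 3+2i]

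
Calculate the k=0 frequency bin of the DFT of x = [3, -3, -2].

X[0] = Σ(n=0 to 2) x[n] · ω_3^0 = Σ x[n]
= (3) + (-3) + (-2)

X[0] = -2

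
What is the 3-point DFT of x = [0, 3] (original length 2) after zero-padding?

Original 2-point DFT: [3, -3]
Zero-padded 3-point DFT provides frequency interpolation.

DFT_3([x, 0, ...]) = [3, -1.5000-2.5981i, -1.5000+2.5981i]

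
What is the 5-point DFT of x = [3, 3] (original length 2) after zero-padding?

Original 2-point DFT: [6, 0]
Zero-padded 5-point DFT provides frequency interpolation.

DFT_5([x, 0, ...]) = [6, 3.9271-2.8532i, 0.5729-1.7634i, 0.5729+1.7634i, 3.9271+2.8532i]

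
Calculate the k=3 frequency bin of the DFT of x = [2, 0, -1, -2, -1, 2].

X[3] = Σ(n=0 to 5) x[n] · ω_6^(3n) where ω_6 = e^(-2πi/6)
= (2)·ω_6^0 + (0)·ω_6^3 + (-1)·ω_6^6 + (-2)·ω_6^9 + (-1)·ω_6^12 + (2)·ω_6^15

X[3] = 0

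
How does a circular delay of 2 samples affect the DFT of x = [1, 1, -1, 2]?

Time shift by 2: X_shifted[k] = ω_4^(2k) · X[k]
Shifted x = [-1, 2, 1, 1]

DFT(x[n-2]) = [3, -2-1i, -3, -2+1i]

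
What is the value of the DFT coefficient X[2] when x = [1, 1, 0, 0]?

X[2] = Σ(n=0 to 3) x[n] · ω_4^(2n) where ω_4 = e^(-2πi/4)
= (1)·ω_4^0 + (1)·ω_4^2 + (0)·ω_4^4 + (0)·ω_4^6

X[2] = 0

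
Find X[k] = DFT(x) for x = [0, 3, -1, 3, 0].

X[k] = Σ(n=0 to 4) x[n] · ω_5^(nk)
where ω_5 = e^(-2πi/5)

Computing each X[k]:
X[0] = 5
X[1] = -0.6910-0.5020i
X[2] = -1.8090-5.5676i
X[3] = -1.8090+5.5676i
X[4] = -0.6910+0.5020i

X = [5, -0.6910-0.5020i, -1.8090-5.5676i, -1.8090+5.5676i, -0.6910+0.5020i]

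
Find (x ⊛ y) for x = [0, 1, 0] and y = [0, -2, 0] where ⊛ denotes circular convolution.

(x ⊛ y)[n] = Σ(m=0 to 2) x[m] · y[(n-m) mod 3]

Computing each output sample:
(x ⊛ y)[0] = 0
(x ⊛ y)[1] = 0
(x ⊛ y)[2] = -2

x ⊛ y = [0, 0, -2]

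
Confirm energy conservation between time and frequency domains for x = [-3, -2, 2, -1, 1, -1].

Time domain:
Σ|x[n]|² = |-3|² + |-2|² + |2|² + |-1|² + |1|² + |-1|² = 20.0000

Frequency domain:
(1/6)Σ|X[k]|² = (1/6)(|-4|² + |-5|² + |-4.0000+1.7321i|² + |4|² + |-4.0000-1.7321i|² + |-5|²) = (1/6)·120.0000 = 20.0000

Both sides agree, confirming Parseval's theorem.

Σ|x[n]|² = (1/N)Σ|X[k]|² = 20.0000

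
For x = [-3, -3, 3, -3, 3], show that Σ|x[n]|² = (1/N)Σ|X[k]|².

Time domain:
Σ|x[n]|² = |-3|² + |-3|² + |3|² + |-3|² + |3|² = 45.0000

Frequency domain:
(1/5)Σ|X[k]|² = (1/5)(|-3|² + |-3.0000+2.1796i|² + |-3.0000+9.2331i|² + |-3.0000-9.2331i|² + |-3.0000-2.1796i|²) = (1/5)·225.0000 = 45.0000

Both sides agree, confirming Parseval's theorem.

Σ|x[n]|² = (1/N)Σ|X[k]|² = 45.0000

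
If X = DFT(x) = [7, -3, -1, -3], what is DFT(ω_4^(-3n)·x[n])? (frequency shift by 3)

Modulation property: DFT(ω_4^(-3n)·x[n]) = X[(k-3) mod 4], so circularly shift X by 3 positions.

X[k-3] = [-3, -1, -3, 7]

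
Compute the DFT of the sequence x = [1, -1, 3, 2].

X[k] = Σ(n=0 to 3) x[n] · ω_4^(nk)
where ω_4 = e^(-2πi/4)

Computing each X[k]:
X[0] = 5
X[1] = -2+3i
X[2] = 3
X[3] = -2-3i

X = [5, -2+3i, 3, -2-3i]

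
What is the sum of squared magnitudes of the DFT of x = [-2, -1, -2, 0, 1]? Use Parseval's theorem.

Parseval: Σ|x[n]|² = (1/N)Σ|X[k]|², so Σ|X[k]|² = N·Σ|x[n]|² = 5·10.0000

Σ|X[k]|² = N·Σ|x[n]|² = 5·10.0000 = 50.0000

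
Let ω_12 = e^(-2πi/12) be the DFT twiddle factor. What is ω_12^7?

ω_12^7 = e^(-2πi·7/12)
= cos(-2π·7/12) + i·sin(-2π·7/12)
= cos(-14π/12) + i·sin(-14π/12)

ω_12^7 = cos(-14π/12) + i·sin(-14π/12) = -0.8660+0.5000i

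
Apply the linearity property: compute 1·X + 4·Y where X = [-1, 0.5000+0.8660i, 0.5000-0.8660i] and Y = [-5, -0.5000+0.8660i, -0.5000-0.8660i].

By linearity: DFT(1x + 4y) = 1·DFT(x) + 4·DFT(y)
= 1·[-1, 0.5000+0.8660i, 0.5000-0.8660i] + 4·[-5, -0.5000+0.8660i, -0.5000-0.8660i]

Computing element-wise:
Z[0] = 1·(-1) + 4·(-5) = -21
Z[1] = 1·(0.5000+0.8660i) + 4·(-0.5000+0.8660i) = -1.5000+4.3300i
Z[2] = 1·(0.5000-0.8660i) + 4·(-0.5000-0.8660i) = -1.5000-4.3300i

DFT(1x + 4y) = 1·X + 4·Y = [-21, -1.5000+4.3300i, -1.5000-4.3300i]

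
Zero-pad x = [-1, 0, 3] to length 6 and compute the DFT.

Original 3-point DFT: [2, -2.5000+2.5981i, -2.5000-2.5981i]
Zero-padded 6-point DFT provides frequency interpolation.

DFT_6([x, 0, ...]) = [2, -2.5000-2.5981i, -2.5000+2.5981i, 2, -2.5000-2.5981i, -2.5000+2.5981i]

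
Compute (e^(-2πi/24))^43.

Since ω_24^24 = 1, powers reduce modulo 24.
43 mod 24 = 19
So ω_24^43 = ω_24^19 = e^(-2πi·19/24)

ω_24^43 = ω_24^19 = 0.2588+0.9659i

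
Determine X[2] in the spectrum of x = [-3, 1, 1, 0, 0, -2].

X[2] = Σ(n=0 to 5) x[n] · ω_6^(2n) where ω_6 = e^(-2πi/6)
= (-3)·ω_6^0 + (1)·ω_6^2 + (1)·ω_6^4 + (0)·ω_6^6 + (0)·ω_6^8 + (-2)·ω_6^10

X[2] = -3.0000-1.7321i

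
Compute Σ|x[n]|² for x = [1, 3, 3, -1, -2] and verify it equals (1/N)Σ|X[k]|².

Time domain:
Σ|x[n]|² = |1|² + |3|² + |3|² + |-1|² + |-2|² = 24.0000

Frequency domain:
(1/5)Σ|X[k]|² = (1/5)(|4|² + |-0.3090-7.1064i|² + |0.8090+0.8653i|² + |0.8090-0.8653i|² + |-0.3090+7.1064i|²) = (1/5)·120.0000 = 24.0000

Both sides agree, confirming Parseval's theorem.

Σ|x[n]|² = (1/N)Σ|X[k]|² = 24.0000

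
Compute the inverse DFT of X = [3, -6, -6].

x[n] = (1/3) Σ(k=0 to 2) X[k] · e^(2πikn/3)

Computing each x[n]:
x[0] = -3
x[1] = 3
x[2] = 3

x = [-3, 3, 3]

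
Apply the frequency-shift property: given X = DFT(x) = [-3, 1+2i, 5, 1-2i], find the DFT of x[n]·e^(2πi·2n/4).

Modulation property: DFT(ω_4^(-2n)·x[n]) = X[(k-2) mod 4], so circularly shift X by 2 positions.

X[k-2] = [5, 1-2i, -3, 1+2i]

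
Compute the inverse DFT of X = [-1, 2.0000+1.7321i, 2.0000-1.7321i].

x[n] = (1/3) Σ(k=0 to 2) X[k] · e^(2πikn/3)

Computing each x[n]:
x[0] = 1
x[1] = -2
x[2] = 0

x = [1, -2, 0]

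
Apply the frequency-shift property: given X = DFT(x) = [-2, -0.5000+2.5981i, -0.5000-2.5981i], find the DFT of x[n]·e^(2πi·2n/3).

Modulation property: DFT(ω_3^(-2n)·x[n]) = X[(k-2) mod 3], so circularly shift X by 2 positions.

X[k-2] = [-0.5000+2.5981i, -0.5000-2.5981i, -2]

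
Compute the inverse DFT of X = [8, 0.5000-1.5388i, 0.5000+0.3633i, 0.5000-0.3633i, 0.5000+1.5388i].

x[n] = (1/5) Σ(k=0 to 4) X[k] · e^(2πikn/5)

Computing each x[n]:
x[0] = 2
x[1] = 2
x[2] = 2
x[3] = 1
x[4] = 1

x = [2, 2, 2, 1, 1]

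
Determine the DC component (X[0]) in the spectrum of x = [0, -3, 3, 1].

X[0] = Σ(n=0 to 3) x[n] · ω_4^0 = Σ x[n]
= (0) + (-3) + (3) + (1)

X[0] = 1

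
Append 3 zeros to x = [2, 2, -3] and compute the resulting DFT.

Original 3-point DFT: [1, 2.5000-4.3301i, 2.5000+4.3301i]
Zero-padded 6-point DFT provides frequency interpolation.

DFT_6([x, 0, ...]) = [1, 4.5000+0.8660i, 2.5000-4.3301i, -3, 2.5000+4.3301i, 4.5000-0.8660i]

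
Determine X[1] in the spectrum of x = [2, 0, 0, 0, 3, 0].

X[1] = Σ(n=0 to 5) x[n] · ω_6^(1n) where ω_6 = e^(-2πi/6)
= (2)·ω_6^0 + (0)·ω_6^1 + (0)·ω_6^2 + (0)·ω_6^3 + (3)·ω_6^4 + (0)·ω_6^5

X[1] = 0.5000+2.5981i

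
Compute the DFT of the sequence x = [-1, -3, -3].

X[k] = Σ(n=0 to 2) x[n] · ω_3^(nk)
where ω_3 = e^(-2πi/3)

Computing each X[k]:
X[0] = -7
X[1] = 2
X[2] = 2

X = [-7, 2, 2]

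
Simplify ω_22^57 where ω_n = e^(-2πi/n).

Since ω_22^22 = 1, powers reduce modulo 22.
57 mod 22 = 13
So ω_22^57 = ω_22^13 = e^(-2πi·13/22)

ω_22^57 = ω_22^13 = -0.8413+0.5406i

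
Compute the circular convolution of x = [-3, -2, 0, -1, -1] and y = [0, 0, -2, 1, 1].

(x ⊛ y)[n] = Σ(m=0 to 4) x[m] · y[(n-m) mod 5]

Computing each output sample:
(x ⊛ y)[0] = 0
(x ⊛ y)[1] = 1
(x ⊛ y)[2] = 4
(x ⊛ y)[3] = 0
(x ⊛ y)[4] = -5

x ⊛ y = [0, 1, 4, 0, -5]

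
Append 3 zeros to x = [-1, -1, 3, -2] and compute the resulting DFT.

Original 4-point DFT: [-1, -4-1i, 5, -4+1i]
Zero-padded 7-point DFT provides frequency interpolation.

DFT_7([x, 0, ...]) = [-1, -0.4891-1.2752i, -4.7274+0.7129i, 2.2165+4.7292i, 2.2165-4.7292i, -4.7274-0.7129i, -0.4891+1.2752i]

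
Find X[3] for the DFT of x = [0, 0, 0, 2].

X[3] = Σ(n=0 to 3) x[n] · ω_4^(3n) where ω_4 = e^(-2πi/4)
= (0)·ω_4^0 + (0)·ω_4^3 + (0)·ω_4^6 + (2)·ω_4^9

X[3] = -2i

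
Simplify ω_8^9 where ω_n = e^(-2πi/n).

Since ω_8^8 = 1, powers reduce modulo 8.
9 mod 8 = 1
So ω_8^9 = ω_8^1 = e^(-2πi·1/8)

ω_8^9 = ω_8^1 = 0.7071-0.7071i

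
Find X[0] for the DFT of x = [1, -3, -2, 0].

X[0] = Σ(n=0 to 3) x[n] · ω_4^0 = Σ x[n]
= (1) + (-3) + (-2) + (0)

X[0] = -4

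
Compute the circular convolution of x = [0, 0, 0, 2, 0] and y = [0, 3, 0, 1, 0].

(x ⊛ y)[n] = Σ(m=0 to 4) x[m] · y[(n-m) mod 5]

Computing each output sample:
(x ⊛ y)[0] = 0
(x ⊛ y)[1] = 2
(x ⊛ y)[2] = 0
(x ⊛ y)[3] = 0
(x ⊛ y)[4] = 6

x ⊛ y = [0, 2, 0, 0, 6]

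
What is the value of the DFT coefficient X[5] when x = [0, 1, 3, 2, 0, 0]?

X[5] = Σ(n=0 to 5) x[n] · ω_6^(5n) where ω_6 = e^(-2πi/6)
= (0)·ω_6^0 + (1)·ω_6^5 + (3)·ω_6^10 + (2)·ω_6^15 + (0)·ω_6^20 + (0)·ω_6^25

X[5] = -3.0000+3.4641i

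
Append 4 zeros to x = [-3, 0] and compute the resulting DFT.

Original 2-point DFT: [-3, -3]
Zero-padded 6-point DFT provides frequency interpolation.

DFT_6([x, 0, ...]) = [-3, -3, -3, -3, -3, -3]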